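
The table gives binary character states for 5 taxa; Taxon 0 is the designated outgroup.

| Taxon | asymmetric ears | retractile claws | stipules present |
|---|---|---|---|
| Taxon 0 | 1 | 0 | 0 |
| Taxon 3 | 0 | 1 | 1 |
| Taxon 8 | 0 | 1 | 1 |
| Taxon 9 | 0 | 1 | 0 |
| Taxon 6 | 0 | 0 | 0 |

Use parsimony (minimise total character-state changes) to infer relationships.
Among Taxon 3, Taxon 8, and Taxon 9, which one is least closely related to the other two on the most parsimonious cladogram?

Taxon 9

Character polarity is set by the outgroup: the derived state is whichever differs from the outgroup's state, so for asymmetric ears the derived state is '0', and for the remaining characters it is '1'.
asymmetric ears (derived state '0') is shared by all ingroup taxa — unites the whole ingroup.
retractile claws (derived state '1') is shared by Taxon 3, Taxon 8, and Taxon 9 — a synapomorphy uniting that clade.
stipules present: derived state '1' in Taxon 3 and Taxon 8 only — synapomorphy for {Taxon 3, Taxon 8}.
Most parsimonious ingroup topology: (((Taxon 3,Taxon 8),Taxon 9),Taxon 6).
Taxon 8 and Taxon 3 share a more recent common ancestor with each other than either does with Taxon 9, so Taxon 9 is the least closely related of the three.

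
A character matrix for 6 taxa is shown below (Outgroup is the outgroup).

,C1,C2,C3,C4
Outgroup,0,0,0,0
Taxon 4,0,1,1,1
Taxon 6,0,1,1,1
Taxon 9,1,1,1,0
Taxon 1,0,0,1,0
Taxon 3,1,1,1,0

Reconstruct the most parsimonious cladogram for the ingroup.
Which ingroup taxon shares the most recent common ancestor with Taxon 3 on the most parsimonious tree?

Taxon 9

The outgroup has state '0' for every character, so '1' is the derived state throughout.
C1: derived state '1' in Taxon 3 and Taxon 9 only — synapomorphy for {Taxon 3, Taxon 9}.
C2: derived state '1' in Taxon 3, Taxon 4, Taxon 6, and Taxon 9 only — synapomorphy for {Taxon 3, Taxon 4, Taxon 6, Taxon 9}.
C3 (derived state '1') is shared by all ingroup taxa — unites the whole ingroup.
C4: derived state '1' in Taxon 4 and Taxon 6 only — synapomorphy for {Taxon 4, Taxon 6}.
Most parsimonious ingroup topology: (((Taxon 4,Taxon 6),(Taxon 9,Taxon 3)),Taxon 1).
Taxon 3 and Taxon 9 form a cherry on this tree, so they are sister taxa.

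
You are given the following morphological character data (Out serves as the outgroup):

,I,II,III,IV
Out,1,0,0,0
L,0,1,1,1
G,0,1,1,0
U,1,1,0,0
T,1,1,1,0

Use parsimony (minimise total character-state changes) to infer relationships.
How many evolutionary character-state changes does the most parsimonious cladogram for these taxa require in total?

4

Character polarity is set by the outgroup: the derived state is whichever differs from the outgroup's state, so for I the derived state is '0', and for the remaining characters it is '1'.
Only G and L show the derived state '0' for I, supporting them as a clade.
All ingroup taxa share the derived state '1' for II; it defines the ingroup but does not resolve relationships within it.
III: derived state '1' in G, L, and T only — synapomorphy for {G, L, T}.
IV (derived state '1') is unique to L (autapomorphy; uninformative for grouping).
Most parsimonious ingroup topology: (((L,G),T),U).
Changes per character on this tree: I: 1; II: 1; III: 1; IV: 1.
Total = 4.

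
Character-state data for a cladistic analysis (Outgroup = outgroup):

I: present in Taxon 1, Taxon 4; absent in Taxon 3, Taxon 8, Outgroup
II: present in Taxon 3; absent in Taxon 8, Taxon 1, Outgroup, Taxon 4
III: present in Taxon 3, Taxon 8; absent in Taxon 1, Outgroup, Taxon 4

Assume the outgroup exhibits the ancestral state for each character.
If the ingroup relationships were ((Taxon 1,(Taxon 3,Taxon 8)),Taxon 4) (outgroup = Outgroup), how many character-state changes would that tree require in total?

Map each character onto ((Taxon 1,(Taxon 3,Taxon 8)),Taxon 4) (rooted by Outgroup) and count the minimum state changes it requires (Fitch parsimony):
I: 2; II: 1; III: 1.
Total tree length = 4.

4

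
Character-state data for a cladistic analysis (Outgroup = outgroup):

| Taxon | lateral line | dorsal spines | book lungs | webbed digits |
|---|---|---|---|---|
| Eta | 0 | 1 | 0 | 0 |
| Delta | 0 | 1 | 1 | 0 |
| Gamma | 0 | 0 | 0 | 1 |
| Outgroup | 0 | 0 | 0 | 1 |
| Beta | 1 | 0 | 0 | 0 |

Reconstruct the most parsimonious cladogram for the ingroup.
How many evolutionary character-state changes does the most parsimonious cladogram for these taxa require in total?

Character polarity is set by the outgroup: the derived state is whichever differs from the outgroup's state, so for webbed digits the derived state is '0', and for the remaining characters it is '1'.
lateral line: derived state '1' in Beta only — an autapomorphy, so it tells us nothing about relationships among taxa.
dorsal spines: derived state '1' in Delta and Eta only — synapomorphy for {Delta, Eta}.
book lungs: derived state '1' in Delta only — an autapomorphy, so it tells us nothing about relationships among taxa.
webbed digits (derived state '0') is shared by Beta, Delta, and Eta — a synapomorphy uniting that clade.
Most parsimonious ingroup topology: (((Delta,Eta),Beta),Gamma).
Changes per character on this tree: lateral line: 1; dorsal spines: 1; book lungs: 1; webbed digits: 1.
Total = 4.

4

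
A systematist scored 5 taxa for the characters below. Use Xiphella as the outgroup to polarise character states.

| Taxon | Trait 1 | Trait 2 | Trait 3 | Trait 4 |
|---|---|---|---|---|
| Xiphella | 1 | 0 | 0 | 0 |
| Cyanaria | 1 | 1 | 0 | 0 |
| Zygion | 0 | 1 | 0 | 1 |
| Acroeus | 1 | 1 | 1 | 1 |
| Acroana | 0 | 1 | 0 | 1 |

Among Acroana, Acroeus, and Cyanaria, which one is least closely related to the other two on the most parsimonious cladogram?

Cyanaria

Character polarity is set by the outgroup: the derived state is whichever differs from the outgroup's state, so for Trait 1 the derived state is '0', and for the remaining characters it is '1'.
Trait 1 (derived state '0') is shared by Acroana and Zygion — a synapomorphy uniting that clade.
Trait 2 (derived state '1') is shared by all ingroup taxa — unites the whole ingroup.
Trait 3 (derived state '1') is unique to Acroeus (autapomorphy; uninformative for grouping).
Only Acroana, Acroeus, and Zygion show the derived state '1' for Trait 4, supporting them as a clade.
Most parsimonious ingroup topology: (Cyanaria,((Zygion,Acroana),Acroeus)).
Acroeus and Acroana share a more recent common ancestor with each other than either does with Cyanaria, so Cyanaria is the least closely related of the three.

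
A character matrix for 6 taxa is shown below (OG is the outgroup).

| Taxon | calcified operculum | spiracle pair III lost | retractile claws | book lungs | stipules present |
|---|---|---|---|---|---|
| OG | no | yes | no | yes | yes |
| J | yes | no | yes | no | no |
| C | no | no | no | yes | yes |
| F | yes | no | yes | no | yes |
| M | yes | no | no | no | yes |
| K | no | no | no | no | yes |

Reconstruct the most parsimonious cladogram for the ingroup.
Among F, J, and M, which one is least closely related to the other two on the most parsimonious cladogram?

M

Character polarity is set by the outgroup: the derived state is whichever differs from the outgroup's state, so for spiracle pair III lost, book lungs, stipules present the derived state is 'no', and for the remaining characters it is 'yes'.
calcified operculum (derived state 'yes') is shared by F, J, and M — a synapomorphy uniting that clade.
spiracle pair III lost (derived state 'no') is shared by all ingroup taxa — unites the whole ingroup.
Only F and J show the derived state 'yes' for retractile claws, supporting them as a clade.
book lungs: derived state 'no' in F, J, K, and M only — synapomorphy for {F, J, K, M}.
stipules present: derived state 'no' in J only — an autapomorphy, so it tells us nothing about relationships among taxa.
Most parsimonious ingroup topology: ((((J,F),M),K),C).
F and J share a more recent common ancestor with each other than either does with M, so M is the least closely related of the three.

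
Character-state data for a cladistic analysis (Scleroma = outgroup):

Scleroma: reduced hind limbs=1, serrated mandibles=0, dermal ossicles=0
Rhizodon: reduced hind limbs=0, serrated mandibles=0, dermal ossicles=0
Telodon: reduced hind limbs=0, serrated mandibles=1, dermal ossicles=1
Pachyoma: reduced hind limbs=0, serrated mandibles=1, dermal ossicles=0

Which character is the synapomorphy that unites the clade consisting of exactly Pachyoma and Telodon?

serrated mandibles

Character polarity is set by the outgroup: the derived state is whichever differs from the outgroup's state, so for reduced hind limbs the derived state is '0', and for the remaining characters it is '1'.
All ingroup taxa share the derived state '0' for reduced hind limbs; it defines the ingroup but does not resolve relationships within it.
serrated mandibles: derived state '1' in Pachyoma and Telodon only — synapomorphy for {Pachyoma, Telodon}.
dermal ossicles (derived state '1') is unique to Telodon (autapomorphy; uninformative for grouping).
Most parsimonious ingroup topology: (Rhizodon,(Telodon,Pachyoma)).
The clade {Pachyoma, Telodon} is supported by serrated mandibles: its derived state '1' occurs in exactly those taxa and in no other taxon (including the outgroup).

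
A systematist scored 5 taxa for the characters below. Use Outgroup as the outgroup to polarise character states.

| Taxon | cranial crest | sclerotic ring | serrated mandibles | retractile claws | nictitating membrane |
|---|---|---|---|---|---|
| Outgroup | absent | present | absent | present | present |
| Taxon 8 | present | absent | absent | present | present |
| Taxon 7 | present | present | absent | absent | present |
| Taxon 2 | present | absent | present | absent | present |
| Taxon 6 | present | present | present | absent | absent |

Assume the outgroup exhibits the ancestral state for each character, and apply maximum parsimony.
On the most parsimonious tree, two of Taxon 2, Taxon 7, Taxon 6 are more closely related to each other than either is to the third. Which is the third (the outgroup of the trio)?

Character polarity is set by the outgroup: the derived state is whichever differs from the outgroup's state, so for sclerotic ring, retractile claws, nictitating membrane the derived state is 'absent', and for the remaining characters it is 'present'.
All ingroup taxa share the derived state 'present' for cranial crest; it defines the ingroup but does not resolve relationships within it.
sclerotic ring groups Taxon 2 and Taxon 8, which is incompatible with the clades supported by the remaining characters; treating it as convergent (homoplasy) costs fewer steps than any alternative tree.
Only Taxon 2 and Taxon 6 show the derived state 'present' for serrated mandibles, supporting them as a clade.
Only Taxon 2, Taxon 6, and Taxon 7 show the derived state 'absent' for retractile claws, supporting them as a clade.
nictitating membrane (derived state 'absent') is unique to Taxon 6 (autapomorphy; uninformative for grouping).
Most parsimonious ingroup topology: (Taxon 8,(Taxon 7,(Taxon 2,Taxon 6))).
Taxon 2 and Taxon 6 share a more recent common ancestor with each other than either does with Taxon 7, so Taxon 7 is the least closely related of the three.

Taxon 7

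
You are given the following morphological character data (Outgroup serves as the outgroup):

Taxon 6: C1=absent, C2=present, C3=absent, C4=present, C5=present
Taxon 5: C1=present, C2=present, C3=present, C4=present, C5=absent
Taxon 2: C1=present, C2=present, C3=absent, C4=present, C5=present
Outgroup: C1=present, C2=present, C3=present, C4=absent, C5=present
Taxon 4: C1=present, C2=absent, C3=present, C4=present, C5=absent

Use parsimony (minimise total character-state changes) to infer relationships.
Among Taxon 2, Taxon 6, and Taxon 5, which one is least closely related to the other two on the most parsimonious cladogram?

Character polarity is set by the outgroup: the derived state is whichever differs from the outgroup's state, so for C1, C2, C3, C5 the derived state is 'absent', and for the remaining characters it is 'present'.
C1: derived state 'absent' in Taxon 6 only — an autapomorphy, so it tells us nothing about relationships among taxa.
C2: derived state 'absent' in Taxon 4 only — an autapomorphy, so it tells us nothing about relationships among taxa.
C3: derived state 'absent' in Taxon 2 and Taxon 6 only — synapomorphy for {Taxon 2, Taxon 6}.
All ingroup taxa share the derived state 'present' for C4; it defines the ingroup but does not resolve relationships within it.
Only Taxon 4 and Taxon 5 show the derived state 'absent' for C5, supporting them as a clade.
Most parsimonious ingroup topology: ((Taxon 6,Taxon 2),(Taxon 5,Taxon 4)).
Taxon 6 and Taxon 2 share a more recent common ancestor with each other than either does with Taxon 5, so Taxon 5 is the least closely related of the three.

Taxon 5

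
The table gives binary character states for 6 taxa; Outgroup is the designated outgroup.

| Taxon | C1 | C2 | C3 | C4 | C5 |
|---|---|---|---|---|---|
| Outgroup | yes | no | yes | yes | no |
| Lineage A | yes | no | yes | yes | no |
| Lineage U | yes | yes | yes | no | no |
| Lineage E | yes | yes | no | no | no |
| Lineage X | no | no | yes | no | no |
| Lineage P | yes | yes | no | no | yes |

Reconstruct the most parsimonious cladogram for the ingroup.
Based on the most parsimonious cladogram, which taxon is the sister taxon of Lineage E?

Character polarity is set by the outgroup: the derived state is whichever differs from the outgroup's state, so for C1, C3, C4 the derived state is 'no', and for the remaining characters it is 'yes'.
C1 (derived state 'no') is unique to Lineage X (autapomorphy; uninformative for grouping).
Only Lineage E, Lineage P, and Lineage U show the derived state 'yes' for C2, supporting them as a clade.
Only Lineage E and Lineage P show the derived state 'no' for C3, supporting them as a clade.
Only Lineage E, Lineage P, Lineage U, and Lineage X show the derived state 'no' for C4, supporting them as a clade.
C5: derived state 'yes' in Lineage P only — an autapomorphy, so it tells us nothing about relationships among taxa.
Most parsimonious ingroup topology: (Lineage A,((Lineage U,(Lineage E,Lineage P)),Lineage X)).
Lineage E and Lineage P form a cherry on this tree, so they are sister taxa.

Lineage P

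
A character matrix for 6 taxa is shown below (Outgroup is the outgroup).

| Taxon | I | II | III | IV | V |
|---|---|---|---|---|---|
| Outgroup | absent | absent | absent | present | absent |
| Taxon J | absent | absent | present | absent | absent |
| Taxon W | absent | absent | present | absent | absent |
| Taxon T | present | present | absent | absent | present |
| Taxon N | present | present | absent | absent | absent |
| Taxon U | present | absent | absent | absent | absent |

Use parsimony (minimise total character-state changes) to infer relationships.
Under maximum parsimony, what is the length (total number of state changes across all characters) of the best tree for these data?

Character polarity is set by the outgroup: the derived state is whichever differs from the outgroup's state, so for IV the derived state is 'absent', and for the remaining characters it is 'present'.
Only Taxon N, Taxon T, and Taxon U show the derived state 'present' for I, supporting them as a clade.
Only Taxon N and Taxon T show the derived state 'present' for II, supporting them as a clade.
III: derived state 'present' in Taxon J and Taxon W only — synapomorphy for {Taxon J, Taxon W}.
All ingroup taxa share the derived state 'absent' for IV; it defines the ingroup but does not resolve relationships within it.
V (derived state 'present') is unique to Taxon T (autapomorphy; uninformative for grouping).
Most parsimonious ingroup topology: ((Taxon J,Taxon W),((Taxon T,Taxon N),Taxon U)).
Changes per character on this tree: I: 1; II: 1; III: 1; IV: 1; V: 1.
Total = 5.

5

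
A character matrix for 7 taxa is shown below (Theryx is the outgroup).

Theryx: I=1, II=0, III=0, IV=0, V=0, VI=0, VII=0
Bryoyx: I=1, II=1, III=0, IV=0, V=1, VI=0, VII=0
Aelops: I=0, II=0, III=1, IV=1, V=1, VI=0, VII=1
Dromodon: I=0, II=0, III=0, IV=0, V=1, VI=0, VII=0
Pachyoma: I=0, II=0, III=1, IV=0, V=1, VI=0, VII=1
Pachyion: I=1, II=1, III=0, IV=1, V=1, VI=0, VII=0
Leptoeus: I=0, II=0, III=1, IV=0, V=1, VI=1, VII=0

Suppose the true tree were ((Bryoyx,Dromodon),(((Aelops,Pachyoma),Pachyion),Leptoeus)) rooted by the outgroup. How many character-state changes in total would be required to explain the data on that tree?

Map each character onto ((Bryoyx,Dromodon),(((Aelops,Pachyoma),Pachyion),Leptoeus)) (rooted by Theryx) and count the minimum state changes it requires (Fitch parsimony):
I: 3; II: 2; III: 2; IV: 2; V: 1; VI: 1; VII: 1.
Total tree length = 12.

12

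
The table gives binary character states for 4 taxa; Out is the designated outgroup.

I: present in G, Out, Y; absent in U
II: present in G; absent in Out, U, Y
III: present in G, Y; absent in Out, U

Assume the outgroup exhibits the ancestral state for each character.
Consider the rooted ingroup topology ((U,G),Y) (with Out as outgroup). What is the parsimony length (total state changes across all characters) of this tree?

Map each character onto ((U,G),Y) (rooted by Out) and count the minimum state changes it requires (Fitch parsimony):
I: 1; II: 1; III: 2.
Total tree length = 4.

4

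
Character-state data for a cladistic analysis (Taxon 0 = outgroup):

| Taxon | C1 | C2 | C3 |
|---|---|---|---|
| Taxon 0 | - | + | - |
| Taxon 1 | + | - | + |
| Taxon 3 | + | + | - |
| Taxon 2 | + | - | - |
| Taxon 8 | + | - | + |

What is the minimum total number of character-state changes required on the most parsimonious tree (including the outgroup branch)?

Character polarity is set by the outgroup: the derived state is whichever differs from the outgroup's state, so for C2 the derived state is '-', and for the remaining characters it is '+'.
C1 (derived state '+') is shared by all ingroup taxa — unites the whole ingroup.
Only Taxon 1, Taxon 2, and Taxon 8 show the derived state '-' for C2, supporting them as a clade.
Only Taxon 1 and Taxon 8 show the derived state '+' for C3, supporting them as a clade.
Most parsimonious ingroup topology: (((Taxon 1,Taxon 8),Taxon 2),Taxon 3).
Changes per character on this tree: C1: 1; C2: 1; C3: 1.
Total = 3.

3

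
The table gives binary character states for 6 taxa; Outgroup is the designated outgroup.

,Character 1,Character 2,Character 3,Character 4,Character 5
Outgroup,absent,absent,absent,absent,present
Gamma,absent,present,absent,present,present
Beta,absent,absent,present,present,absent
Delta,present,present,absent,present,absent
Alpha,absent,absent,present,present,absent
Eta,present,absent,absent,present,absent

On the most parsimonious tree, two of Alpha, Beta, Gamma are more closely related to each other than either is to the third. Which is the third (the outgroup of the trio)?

Character polarity is set by the outgroup: the derived state is whichever differs from the outgroup's state, so for Character 5 the derived state is 'absent', and for the remaining characters it is 'present'.
Only Delta and Eta show the derived state 'present' for Character 1, supporting them as a clade.
Character 2 groups Delta and Gamma, which is incompatible with the clades supported by the remaining characters; treating it as convergent (homoplasy) costs fewer steps than any alternative tree.
Character 3: derived state 'present' in Alpha and Beta only — synapomorphy for {Alpha, Beta}.
All ingroup taxa share the derived state 'present' for Character 4; it defines the ingroup but does not resolve relationships within it.
Character 5: derived state 'absent' in Alpha, Beta, Delta, and Eta only — synapomorphy for {Alpha, Beta, Delta, Eta}.
Most parsimonious ingroup topology: (Gamma,((Beta,Alpha),(Delta,Eta))).
Beta and Alpha share a more recent common ancestor with each other than either does with Gamma, so Gamma is the least closely related of the three.

Gamma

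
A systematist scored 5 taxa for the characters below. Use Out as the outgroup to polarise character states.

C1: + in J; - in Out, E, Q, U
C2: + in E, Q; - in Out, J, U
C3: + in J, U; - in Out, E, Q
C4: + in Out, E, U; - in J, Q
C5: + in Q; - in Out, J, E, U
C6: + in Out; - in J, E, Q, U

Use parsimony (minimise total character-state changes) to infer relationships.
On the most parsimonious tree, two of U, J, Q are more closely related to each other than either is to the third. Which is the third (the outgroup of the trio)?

Character polarity is set by the outgroup: the derived state is whichever differs from the outgroup's state, so for C4, C6 the derived state is '-', and for the remaining characters it is '+'.
C1: derived state '+' in J only — an autapomorphy, so it tells us nothing about relationships among taxa.
C2 (derived state '+') is shared by E and Q — a synapomorphy uniting that clade.
Only J and U show the derived state '+' for C3, supporting them as a clade.
C4 groups J and Q, which is incompatible with the clades supported by the remaining characters; treating it as convergent (homoplasy) costs fewer steps than any alternative tree.
C5: derived state '+' in Q only — an autapomorphy, so it tells us nothing about relationships among taxa.
All ingroup taxa share the derived state '-' for C6; it defines the ingroup but does not resolve relationships within it.
Most parsimonious ingroup topology: ((J,U),(E,Q)).
J and U share a more recent common ancestor with each other than either does with Q, so Q is the least closely related of the three.

Q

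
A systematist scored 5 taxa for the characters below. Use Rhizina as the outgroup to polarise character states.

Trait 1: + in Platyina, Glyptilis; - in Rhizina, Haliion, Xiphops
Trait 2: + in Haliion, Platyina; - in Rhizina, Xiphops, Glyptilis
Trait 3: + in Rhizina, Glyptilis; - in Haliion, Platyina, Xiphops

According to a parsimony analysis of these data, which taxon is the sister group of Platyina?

Haliion

Character polarity is set by the outgroup: the derived state is whichever differs from the outgroup's state, so for Trait 3 the derived state is '-', and for the remaining characters it is '+'.
Trait 1 (state '+') occurs in Glyptilis and Platyina but conflicts with the nesting implied by the other characters — most parsimoniously interpreted as homoplasy.
Only Haliion and Platyina show the derived state '+' for Trait 2, supporting them as a clade.
Trait 3 (derived state '-') is shared by Haliion, Platyina, and Xiphops — a synapomorphy uniting that clade.
Most parsimonious ingroup topology: (((Haliion,Platyina),Xiphops),Glyptilis).
Platyina and Haliion form a cherry on this tree, so they are sister taxa.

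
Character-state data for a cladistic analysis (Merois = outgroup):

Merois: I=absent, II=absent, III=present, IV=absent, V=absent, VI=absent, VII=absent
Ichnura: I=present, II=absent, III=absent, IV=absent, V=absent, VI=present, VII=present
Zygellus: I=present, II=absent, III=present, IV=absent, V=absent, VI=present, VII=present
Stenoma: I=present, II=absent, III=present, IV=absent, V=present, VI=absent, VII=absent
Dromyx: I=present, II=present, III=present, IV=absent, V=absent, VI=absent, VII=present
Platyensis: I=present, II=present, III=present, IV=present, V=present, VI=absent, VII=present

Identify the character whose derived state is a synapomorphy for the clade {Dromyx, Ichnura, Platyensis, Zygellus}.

VII

Character polarity is set by the outgroup: the derived state is whichever differs from the outgroup's state, so for III the derived state is 'absent', and for the remaining characters it is 'present'.
I (derived state 'present') is shared by all ingroup taxa — unites the whole ingroup.
II: derived state 'present' in Dromyx and Platyensis only — synapomorphy for {Dromyx, Platyensis}.
III (derived state 'absent') is unique to Ichnura (autapomorphy; uninformative for grouping).
IV (derived state 'present') is unique to Platyensis (autapomorphy; uninformative for grouping).
V groups Platyensis and Stenoma, which is incompatible with the clades supported by the remaining characters; treating it as convergent (homoplasy) costs fewer steps than any alternative tree.
VI (derived state 'present') is shared by Ichnura and Zygellus — a synapomorphy uniting that clade.
Only Dromyx, Ichnura, Platyensis, and Zygellus show the derived state 'present' for VII, supporting them as a clade.
Most parsimonious ingroup topology: (((Ichnura,Zygellus),(Dromyx,Platyensis)),Stenoma).
The clade {Dromyx, Ichnura, Platyensis, Zygellus} is supported by VII: its derived state 'present' occurs in exactly those taxa and in no other taxon (including the outgroup).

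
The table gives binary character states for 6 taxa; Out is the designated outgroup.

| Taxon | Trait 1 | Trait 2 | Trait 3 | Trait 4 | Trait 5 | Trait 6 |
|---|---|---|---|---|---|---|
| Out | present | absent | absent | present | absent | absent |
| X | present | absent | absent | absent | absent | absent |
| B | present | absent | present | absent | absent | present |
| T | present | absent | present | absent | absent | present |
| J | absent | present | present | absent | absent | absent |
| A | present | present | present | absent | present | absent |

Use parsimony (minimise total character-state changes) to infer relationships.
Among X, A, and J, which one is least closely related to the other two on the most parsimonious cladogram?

Character polarity is set by the outgroup: the derived state is whichever differs from the outgroup's state, so for Trait 1, Trait 4 the derived state is 'absent', and for the remaining characters it is 'present'.
Trait 1: derived state 'absent' in J only — an autapomorphy, so it tells us nothing about relationships among taxa.
Only A and J show the derived state 'present' for Trait 2, supporting them as a clade.
Trait 3: derived state 'present' in A, B, J, and T only — synapomorphy for {A, B, J, T}.
Trait 4 (derived state 'absent') is shared by all ingroup taxa — unites the whole ingroup.
Trait 5 (derived state 'present') is unique to A (autapomorphy; uninformative for grouping).
Trait 6 (derived state 'present') is shared by B and T — a synapomorphy uniting that clade.
Most parsimonious ingroup topology: (X,((B,T),(J,A))).
J and A share a more recent common ancestor with each other than either does with X, so X is the least closely related of the three.

X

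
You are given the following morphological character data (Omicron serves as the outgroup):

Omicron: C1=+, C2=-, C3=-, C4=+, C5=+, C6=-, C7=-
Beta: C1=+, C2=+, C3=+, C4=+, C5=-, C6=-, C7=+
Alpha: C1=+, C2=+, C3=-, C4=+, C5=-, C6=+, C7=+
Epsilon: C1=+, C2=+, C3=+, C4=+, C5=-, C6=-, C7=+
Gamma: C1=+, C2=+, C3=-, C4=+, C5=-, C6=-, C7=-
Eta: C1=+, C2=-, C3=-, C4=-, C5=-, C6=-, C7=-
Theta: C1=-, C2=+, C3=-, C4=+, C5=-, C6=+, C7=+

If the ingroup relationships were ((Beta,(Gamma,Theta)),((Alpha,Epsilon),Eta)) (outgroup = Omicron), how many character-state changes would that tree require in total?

12

Map each character onto ((Beta,(Gamma,Theta)),((Alpha,Epsilon),Eta)) (rooted by Omicron) and count the minimum state changes it requires (Fitch parsimony):
C1: 1; C2: 2; C3: 2; C4: 1; C5: 1; C6: 2; C7: 3.
Total tree length = 12.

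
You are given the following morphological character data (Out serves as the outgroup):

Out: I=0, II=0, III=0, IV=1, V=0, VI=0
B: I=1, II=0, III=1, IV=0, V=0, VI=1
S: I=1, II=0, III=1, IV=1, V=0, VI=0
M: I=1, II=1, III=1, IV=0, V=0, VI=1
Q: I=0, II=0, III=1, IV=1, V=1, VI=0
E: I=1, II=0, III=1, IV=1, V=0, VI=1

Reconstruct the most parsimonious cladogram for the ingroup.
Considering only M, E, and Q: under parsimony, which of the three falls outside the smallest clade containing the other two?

Q

Character polarity is set by the outgroup: the derived state is whichever differs from the outgroup's state, so for IV the derived state is '0', and for the remaining characters it is '1'.
Only B, E, M, and S show the derived state '1' for I, supporting them as a clade.
II: derived state '1' in M only — an autapomorphy, so it tells us nothing about relationships among taxa.
All ingroup taxa share the derived state '1' for III; it defines the ingroup but does not resolve relationships within it.
IV (derived state '0') is shared by B and M — a synapomorphy uniting that clade.
V: derived state '1' in Q only — an autapomorphy, so it tells us nothing about relationships among taxa.
VI (derived state '1') is shared by B, E, and M — a synapomorphy uniting that clade.
Most parsimonious ingroup topology: ((((B,M),E),S),Q).
E and M share a more recent common ancestor with each other than either does with Q, so Q is the least closely related of the three.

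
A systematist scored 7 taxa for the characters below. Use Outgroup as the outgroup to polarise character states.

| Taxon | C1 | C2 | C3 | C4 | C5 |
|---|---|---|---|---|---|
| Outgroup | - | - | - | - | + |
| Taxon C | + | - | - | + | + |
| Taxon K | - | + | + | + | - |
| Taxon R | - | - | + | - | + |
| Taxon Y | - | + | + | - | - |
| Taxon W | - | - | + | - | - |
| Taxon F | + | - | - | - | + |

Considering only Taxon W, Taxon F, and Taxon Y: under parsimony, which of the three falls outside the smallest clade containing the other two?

Taxon F

Character polarity is set by the outgroup: the derived state is whichever differs from the outgroup's state, so for C5 the derived state is '-', and for the remaining characters it is '+'.
C1 (derived state '+') is shared by Taxon C and Taxon F — a synapomorphy uniting that clade.
C2 (derived state '+') is shared by Taxon K and Taxon Y — a synapomorphy uniting that clade.
Only Taxon K, Taxon R, Taxon W, and Taxon Y show the derived state '+' for C3, supporting them as a clade.
C4 (state '+') occurs in Taxon C and Taxon K but conflicts with the nesting implied by the other characters — most parsimoniously interpreted as homoplasy.
C5 (derived state '-') is shared by Taxon K, Taxon W, and Taxon Y — a synapomorphy uniting that clade.
Most parsimonious ingroup topology: ((Taxon C,Taxon F),(((Taxon K,Taxon Y),Taxon W),Taxon R)).
Taxon Y and Taxon W share a more recent common ancestor with each other than either does with Taxon F, so Taxon F is the least closely related of the three.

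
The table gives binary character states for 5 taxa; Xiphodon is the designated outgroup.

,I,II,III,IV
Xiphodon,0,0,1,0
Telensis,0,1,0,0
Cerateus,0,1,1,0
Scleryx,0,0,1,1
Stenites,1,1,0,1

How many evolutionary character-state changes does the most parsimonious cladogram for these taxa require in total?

Character polarity is set by the outgroup: the derived state is whichever differs from the outgroup's state, so for III the derived state is '0', and for the remaining characters it is '1'.
I: derived state '1' in Stenites only — an autapomorphy, so it tells us nothing about relationships among taxa.
II (derived state '1') is shared by Cerateus, Stenites, and Telensis — a synapomorphy uniting that clade.
Only Stenites and Telensis show the derived state '0' for III, supporting them as a clade.
IV groups Scleryx and Stenites, which is incompatible with the clades supported by the remaining characters; treating it as convergent (homoplasy) costs fewer steps than any alternative tree.
Most parsimonious ingroup topology: (((Telensis,Stenites),Cerateus),Scleryx).
Changes per character on this tree: I: 1; II: 1; III: 1; IV: 2.
Total = 5.

5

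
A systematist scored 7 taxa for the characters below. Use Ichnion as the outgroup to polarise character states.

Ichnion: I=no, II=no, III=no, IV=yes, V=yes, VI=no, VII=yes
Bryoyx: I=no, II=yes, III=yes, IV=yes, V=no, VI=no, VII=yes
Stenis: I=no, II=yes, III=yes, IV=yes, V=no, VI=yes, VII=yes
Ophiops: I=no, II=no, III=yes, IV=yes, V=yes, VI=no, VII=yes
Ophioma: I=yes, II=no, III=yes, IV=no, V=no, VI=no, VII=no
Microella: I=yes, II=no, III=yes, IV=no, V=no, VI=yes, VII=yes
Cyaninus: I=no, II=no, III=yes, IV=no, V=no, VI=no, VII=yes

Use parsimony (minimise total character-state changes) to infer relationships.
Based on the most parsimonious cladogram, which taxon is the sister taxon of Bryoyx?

Stenis

Character polarity is set by the outgroup: the derived state is whichever differs from the outgroup's state, so for IV, V, VII the derived state is 'no', and for the remaining characters it is 'yes'.
I (derived state 'yes') is shared by Microella and Ophioma — a synapomorphy uniting that clade.
II (derived state 'yes') is shared by Bryoyx and Stenis — a synapomorphy uniting that clade.
All ingroup taxa share the derived state 'yes' for III; it defines the ingroup but does not resolve relationships within it.
Only Cyaninus, Microella, and Ophioma show the derived state 'no' for IV, supporting them as a clade.
Only Bryoyx, Cyaninus, Microella, Ophioma, and Stenis show the derived state 'no' for V, supporting them as a clade.
VI (state 'yes') occurs in Microella and Stenis but conflicts with the nesting implied by the other characters — most parsimoniously interpreted as homoplasy.
VII: derived state 'no' in Ophioma only — an autapomorphy, so it tells us nothing about relationships among taxa.
Most parsimonious ingroup topology: (((Bryoyx,Stenis),((Ophioma,Microella),Cyaninus)),Ophiops).
Bryoyx and Stenis form a cherry on this tree, so they are sister taxa.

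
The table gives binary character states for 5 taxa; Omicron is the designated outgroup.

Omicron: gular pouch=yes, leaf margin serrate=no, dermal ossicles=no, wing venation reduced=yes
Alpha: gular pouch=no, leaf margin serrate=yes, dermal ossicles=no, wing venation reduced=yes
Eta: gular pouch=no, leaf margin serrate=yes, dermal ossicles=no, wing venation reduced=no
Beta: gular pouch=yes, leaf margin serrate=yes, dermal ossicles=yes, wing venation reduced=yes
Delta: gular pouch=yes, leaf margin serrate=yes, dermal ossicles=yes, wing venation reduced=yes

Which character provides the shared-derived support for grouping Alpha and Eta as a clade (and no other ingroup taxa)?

Character polarity is set by the outgroup: the derived state is whichever differs from the outgroup's state, so for gular pouch, wing venation reduced the derived state is 'no', and for the remaining characters it is 'yes'.
gular pouch: derived state 'no' in Alpha and Eta only — synapomorphy for {Alpha, Eta}.
All ingroup taxa share the derived state 'yes' for leaf margin serrate; it defines the ingroup but does not resolve relationships within it.
Only Beta and Delta show the derived state 'yes' for dermal ossicles, supporting them as a clade.
wing venation reduced: derived state 'no' in Eta only — an autapomorphy, so it tells us nothing about relationships among taxa.
Most parsimonious ingroup topology: ((Alpha,Eta),(Beta,Delta)).
The clade {Alpha, Eta} is supported by gular pouch: its derived state 'no' occurs in exactly those taxa and in no other taxon (including the outgroup).

gular pouch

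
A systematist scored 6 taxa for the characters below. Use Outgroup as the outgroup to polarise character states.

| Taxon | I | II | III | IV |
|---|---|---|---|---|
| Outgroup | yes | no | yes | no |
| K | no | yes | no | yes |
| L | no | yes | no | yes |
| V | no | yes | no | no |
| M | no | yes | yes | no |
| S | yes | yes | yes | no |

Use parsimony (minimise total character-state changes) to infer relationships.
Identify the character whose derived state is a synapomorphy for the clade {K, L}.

Character polarity is set by the outgroup: the derived state is whichever differs from the outgroup's state, so for I, III the derived state is 'no', and for the remaining characters it is 'yes'.
I (derived state 'no') is shared by K, L, M, and V — a synapomorphy uniting that clade.
All ingroup taxa share the derived state 'yes' for II; it defines the ingroup but does not resolve relationships within it.
III (derived state 'no') is shared by K, L, and V — a synapomorphy uniting that clade.
IV (derived state 'yes') is shared by K and L — a synapomorphy uniting that clade.
Most parsimonious ingroup topology: ((((K,L),V),M),S).
The clade {K, L} is supported by IV: its derived state 'yes' occurs in exactly those taxa and in no other taxon (including the outgroup).

IV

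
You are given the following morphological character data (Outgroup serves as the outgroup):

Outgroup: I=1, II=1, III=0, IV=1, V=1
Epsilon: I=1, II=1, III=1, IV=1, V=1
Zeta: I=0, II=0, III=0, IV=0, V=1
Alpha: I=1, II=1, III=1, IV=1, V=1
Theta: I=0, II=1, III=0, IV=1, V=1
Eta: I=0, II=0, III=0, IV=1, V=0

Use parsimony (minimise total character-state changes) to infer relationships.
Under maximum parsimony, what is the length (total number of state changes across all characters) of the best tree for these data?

Character polarity is set by the outgroup: the derived state is whichever differs from the outgroup's state, so for I, II, IV, V the derived state is '0', and for the remaining characters it is '1'.
Only Eta, Theta, and Zeta show the derived state '0' for I, supporting them as a clade.
Only Eta and Zeta show the derived state '0' for II, supporting them as a clade.
III (derived state '1') is shared by Alpha and Epsilon — a synapomorphy uniting that clade.
IV (derived state '0') is unique to Zeta (autapomorphy; uninformative for grouping).
V (derived state '0') is unique to Eta (autapomorphy; uninformative for grouping).
Most parsimonious ingroup topology: ((Epsilon,Alpha),((Zeta,Eta),Theta)).
Changes per character on this tree: I: 1; II: 1; III: 1; IV: 1; V: 1.
Total = 5.

5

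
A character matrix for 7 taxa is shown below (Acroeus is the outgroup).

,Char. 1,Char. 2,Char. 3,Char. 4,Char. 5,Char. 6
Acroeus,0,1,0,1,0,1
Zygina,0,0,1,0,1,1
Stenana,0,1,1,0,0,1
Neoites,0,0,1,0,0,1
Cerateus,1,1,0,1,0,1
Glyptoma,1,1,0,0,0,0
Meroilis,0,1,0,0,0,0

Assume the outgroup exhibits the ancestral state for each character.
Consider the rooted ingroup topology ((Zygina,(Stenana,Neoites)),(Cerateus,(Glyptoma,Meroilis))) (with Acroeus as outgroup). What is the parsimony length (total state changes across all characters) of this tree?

Map each character onto ((Zygina,(Stenana,Neoites)),(Cerateus,(Glyptoma,Meroilis))) (rooted by Acroeus) and count the minimum state changes it requires (Fitch parsimony):
Char. 1: 2; Char. 2: 2; Char. 3: 1; Char. 4: 2; Char. 5: 1; Char. 6: 1.
Total tree length = 9.

9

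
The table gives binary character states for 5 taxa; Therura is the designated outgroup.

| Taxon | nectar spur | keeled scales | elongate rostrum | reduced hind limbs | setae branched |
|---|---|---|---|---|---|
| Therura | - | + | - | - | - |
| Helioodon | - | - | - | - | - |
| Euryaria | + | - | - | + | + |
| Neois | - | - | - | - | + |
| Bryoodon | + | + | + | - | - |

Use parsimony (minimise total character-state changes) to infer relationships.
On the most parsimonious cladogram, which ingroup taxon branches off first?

Bryoodon

Character polarity is set by the outgroup: the derived state is whichever differs from the outgroup's state, so for keeled scales the derived state is '-', and for the remaining characters it is '+'.
nectar spur (state '+') occurs in Bryoodon and Euryaria but conflicts with the nesting implied by the other characters — most parsimoniously interpreted as homoplasy.
keeled scales (derived state '-') is shared by Euryaria, Helioodon, and Neois — a synapomorphy uniting that clade.
elongate rostrum: derived state '+' in Bryoodon only — an autapomorphy, so it tells us nothing about relationships among taxa.
reduced hind limbs (derived state '+') is unique to Euryaria (autapomorphy; uninformative for grouping).
Only Euryaria and Neois show the derived state '+' for setae branched, supporting them as a clade.
Most parsimonious ingroup topology: ((Helioodon,(Euryaria,Neois)),Bryoodon).
Bryoodon is sister to the clade containing all other ingroup taxa, so it is the earliest-diverging (most basal) ingroup lineage.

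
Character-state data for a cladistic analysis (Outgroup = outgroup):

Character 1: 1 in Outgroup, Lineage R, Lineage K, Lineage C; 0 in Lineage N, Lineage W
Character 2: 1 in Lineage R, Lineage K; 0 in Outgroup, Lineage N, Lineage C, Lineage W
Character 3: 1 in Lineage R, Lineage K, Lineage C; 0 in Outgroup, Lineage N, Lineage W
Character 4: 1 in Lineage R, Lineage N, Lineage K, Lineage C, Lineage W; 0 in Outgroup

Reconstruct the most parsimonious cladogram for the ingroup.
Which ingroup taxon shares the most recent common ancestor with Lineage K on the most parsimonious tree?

Lineage R

Character polarity is set by the outgroup: the derived state is whichever differs from the outgroup's state, so for Character 1 the derived state is '0', and for the remaining characters it is '1'.
Character 1: derived state '0' in Lineage N and Lineage W only — synapomorphy for {Lineage N, Lineage W}.
Only Lineage K and Lineage R show the derived state '1' for Character 2, supporting them as a clade.
Only Lineage C, Lineage K, and Lineage R show the derived state '1' for Character 3, supporting them as a clade.
All ingroup taxa share the derived state '1' for Character 4; it defines the ingroup but does not resolve relationships within it.
Most parsimonious ingroup topology: (((Lineage R,Lineage K),Lineage C),(Lineage N,Lineage W)).
Lineage K and Lineage R form a cherry on this tree, so they are sister taxa.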